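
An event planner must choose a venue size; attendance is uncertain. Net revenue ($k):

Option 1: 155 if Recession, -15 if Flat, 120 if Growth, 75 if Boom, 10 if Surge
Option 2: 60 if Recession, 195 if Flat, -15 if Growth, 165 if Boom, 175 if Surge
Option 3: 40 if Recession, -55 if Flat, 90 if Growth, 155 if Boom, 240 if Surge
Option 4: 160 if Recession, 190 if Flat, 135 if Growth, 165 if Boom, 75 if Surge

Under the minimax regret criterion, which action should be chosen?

Column bests: Recession=160, Flat=195, Growth=135, Boom=165, Surge=240.
Option 1 regrets: 5, 210, 15, 90, 230 → max 230
Option 2 regrets: 100, 0, 150, 0, 65 → max 150
Option 3 regrets: 120, 250, 45, 10, 0 → max 250
Option 4 regrets: 0, 5, 0, 0, 165 → max 165
Smallest max regret = 150 → Option 2.

Option 2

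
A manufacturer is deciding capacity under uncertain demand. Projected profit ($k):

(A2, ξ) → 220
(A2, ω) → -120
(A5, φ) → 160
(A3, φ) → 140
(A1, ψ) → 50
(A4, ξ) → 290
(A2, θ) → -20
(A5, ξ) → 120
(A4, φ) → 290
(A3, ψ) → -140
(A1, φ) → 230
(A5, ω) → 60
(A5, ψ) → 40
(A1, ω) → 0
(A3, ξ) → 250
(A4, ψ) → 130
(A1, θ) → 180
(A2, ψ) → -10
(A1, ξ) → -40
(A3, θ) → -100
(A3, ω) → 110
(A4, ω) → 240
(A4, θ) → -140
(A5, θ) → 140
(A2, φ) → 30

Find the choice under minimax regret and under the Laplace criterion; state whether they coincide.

Column bests: θ=180, φ=290, ψ=130, ω=240, ξ=290.
A1 regrets: 0, 60, 80, 240, 330 → max 330
A2 regrets: 200, 260, 140, 360, 70 → max 360
A3 regrets: 280, 150, 270, 130, 40 → max 280
A4 regrets: 320, 0, 0, 0, 0 → max 320
A5 regrets: 40, 130, 90, 180, 170 → max 180
Smallest max regret = 180 → A5.
Row averages: A1=84, A2=20, A3=52, A4=162, A5=104
Highest average = 162 → A4.

minimax regret → A5; laplace → A4 (disagree)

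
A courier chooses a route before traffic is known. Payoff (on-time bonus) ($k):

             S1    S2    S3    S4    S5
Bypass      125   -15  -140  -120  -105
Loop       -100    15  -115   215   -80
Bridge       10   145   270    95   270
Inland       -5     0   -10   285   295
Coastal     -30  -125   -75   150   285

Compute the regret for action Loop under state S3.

385

Best payoff under S3 is 270.
Regret = 270 − (-115) = 385.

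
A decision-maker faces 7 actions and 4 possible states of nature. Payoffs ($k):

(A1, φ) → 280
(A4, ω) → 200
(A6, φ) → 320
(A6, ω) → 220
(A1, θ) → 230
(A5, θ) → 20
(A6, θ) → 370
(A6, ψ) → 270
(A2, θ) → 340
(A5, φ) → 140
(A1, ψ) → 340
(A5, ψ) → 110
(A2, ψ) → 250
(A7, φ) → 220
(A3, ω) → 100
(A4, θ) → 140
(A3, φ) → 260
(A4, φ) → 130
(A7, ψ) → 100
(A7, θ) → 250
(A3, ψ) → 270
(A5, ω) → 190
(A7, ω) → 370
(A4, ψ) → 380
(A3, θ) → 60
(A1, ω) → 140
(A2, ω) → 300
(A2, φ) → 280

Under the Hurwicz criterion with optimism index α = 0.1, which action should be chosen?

A1: 0.1·340 + 0.9·140 = 160
A2: 0.1·340 + 0.9·250 = 259
A3: 0.1·270 + 0.9·60 = 81
A4: 0.1·380 + 0.9·130 = 155
A5: 0.1·190 + 0.9·20 = 37
A6: 0.1·370 + 0.9·220 = 235
A7: 0.1·370 + 0.9·100 = 127
Highest Hurwicz score = 259 → A2.

A2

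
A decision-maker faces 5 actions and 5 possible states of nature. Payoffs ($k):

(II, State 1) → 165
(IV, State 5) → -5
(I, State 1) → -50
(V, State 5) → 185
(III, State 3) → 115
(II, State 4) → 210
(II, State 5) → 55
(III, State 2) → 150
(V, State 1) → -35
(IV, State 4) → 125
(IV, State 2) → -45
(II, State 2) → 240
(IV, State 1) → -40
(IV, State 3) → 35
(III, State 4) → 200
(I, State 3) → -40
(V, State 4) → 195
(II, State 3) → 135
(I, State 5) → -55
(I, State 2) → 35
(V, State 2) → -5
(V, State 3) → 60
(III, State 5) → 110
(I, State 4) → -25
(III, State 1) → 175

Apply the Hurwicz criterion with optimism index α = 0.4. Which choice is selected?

III

I: 0.4·35 + 0.6·(-55) = -19
II: 0.4·240 + 0.6·55 = 129
III: 0.4·200 + 0.6·110 = 146
IV: 0.4·125 + 0.6·(-45) = 23
V: 0.4·195 + 0.6·(-35) = 57
Highest Hurwicz score = 146 → III.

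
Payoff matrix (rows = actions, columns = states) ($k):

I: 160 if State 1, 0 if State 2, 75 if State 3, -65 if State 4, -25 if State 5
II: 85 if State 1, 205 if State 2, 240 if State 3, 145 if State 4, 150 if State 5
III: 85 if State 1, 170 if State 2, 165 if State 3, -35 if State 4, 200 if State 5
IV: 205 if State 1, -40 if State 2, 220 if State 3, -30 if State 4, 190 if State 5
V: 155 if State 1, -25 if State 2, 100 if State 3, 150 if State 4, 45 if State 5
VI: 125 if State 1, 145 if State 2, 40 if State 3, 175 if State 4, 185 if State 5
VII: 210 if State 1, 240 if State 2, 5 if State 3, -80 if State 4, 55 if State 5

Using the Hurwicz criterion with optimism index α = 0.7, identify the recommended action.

II

I: 0.7·160 + 0.3·(-65) = 92.5
II: 0.7·240 + 0.3·85 = 193.5
III: 0.7·200 + 0.3·(-35) = 129.5
IV: 0.7·220 + 0.3·(-40) = 142
V: 0.7·155 + 0.3·(-25) = 101
VI: 0.7·185 + 0.3·40 = 141.5
VII: 0.7·240 + 0.3·(-80) = 144
Highest Hurwicz score = 193.5 → II.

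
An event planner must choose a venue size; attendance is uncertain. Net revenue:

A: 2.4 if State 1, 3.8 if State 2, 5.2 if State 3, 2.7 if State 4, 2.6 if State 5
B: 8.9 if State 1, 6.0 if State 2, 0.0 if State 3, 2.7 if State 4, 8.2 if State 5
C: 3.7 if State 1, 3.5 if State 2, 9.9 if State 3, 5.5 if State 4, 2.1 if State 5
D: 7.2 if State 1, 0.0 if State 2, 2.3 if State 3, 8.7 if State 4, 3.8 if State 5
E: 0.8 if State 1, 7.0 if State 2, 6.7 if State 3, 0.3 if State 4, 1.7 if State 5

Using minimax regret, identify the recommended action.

C

Column bests: State 1=8.9, State 2=7.0, State 3=9.9, State 4=8.7, State 5=8.2.
A regrets: 6.5, 3.2, 4.7, 6.0, 5.6 → max 6.5
B regrets: 0.0, 1.0, 9.9, 6.0, 0.0 → max 9.9
C regrets: 5.2, 3.5, 0.0, 3.2, 6.1 → max 6.1
D regrets: 1.7, 7.0, 7.6, 0.0, 4.4 → max 7.6
E regrets: 8.1, 0.0, 3.2, 8.4, 6.5 → max 8.4
Smallest max regret = 6.1 → C.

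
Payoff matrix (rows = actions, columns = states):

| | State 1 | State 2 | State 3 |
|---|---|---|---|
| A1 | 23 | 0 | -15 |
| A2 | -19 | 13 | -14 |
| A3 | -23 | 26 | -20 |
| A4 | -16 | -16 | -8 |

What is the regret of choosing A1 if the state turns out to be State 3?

Best payoff under State 3 is -8.
Regret = -8 − (-15) = 7.

7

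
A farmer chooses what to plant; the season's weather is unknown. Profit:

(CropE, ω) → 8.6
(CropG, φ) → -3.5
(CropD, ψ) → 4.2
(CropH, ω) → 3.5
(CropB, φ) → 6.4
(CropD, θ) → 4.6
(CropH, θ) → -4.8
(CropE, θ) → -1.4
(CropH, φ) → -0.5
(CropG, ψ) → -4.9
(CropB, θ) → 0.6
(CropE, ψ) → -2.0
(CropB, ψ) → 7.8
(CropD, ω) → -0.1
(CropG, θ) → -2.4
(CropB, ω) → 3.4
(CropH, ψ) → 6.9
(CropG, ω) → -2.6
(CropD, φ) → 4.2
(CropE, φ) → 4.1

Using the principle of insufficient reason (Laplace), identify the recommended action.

CropB

Row averages: CropB=4.55, CropD=3.225, CropH=1.275, CropE=2.325, CropG=-3.35
Highest average = 4.55 → CropB.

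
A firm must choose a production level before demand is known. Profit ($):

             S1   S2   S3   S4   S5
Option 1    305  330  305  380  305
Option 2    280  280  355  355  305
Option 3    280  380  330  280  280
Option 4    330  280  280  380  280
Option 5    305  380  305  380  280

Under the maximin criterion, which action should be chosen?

Row minima: Option 1=305, Option 2=280, Option 3=280, Option 4=280, Option 5=280
Best worst-case = 305 → Option 1.

Option 1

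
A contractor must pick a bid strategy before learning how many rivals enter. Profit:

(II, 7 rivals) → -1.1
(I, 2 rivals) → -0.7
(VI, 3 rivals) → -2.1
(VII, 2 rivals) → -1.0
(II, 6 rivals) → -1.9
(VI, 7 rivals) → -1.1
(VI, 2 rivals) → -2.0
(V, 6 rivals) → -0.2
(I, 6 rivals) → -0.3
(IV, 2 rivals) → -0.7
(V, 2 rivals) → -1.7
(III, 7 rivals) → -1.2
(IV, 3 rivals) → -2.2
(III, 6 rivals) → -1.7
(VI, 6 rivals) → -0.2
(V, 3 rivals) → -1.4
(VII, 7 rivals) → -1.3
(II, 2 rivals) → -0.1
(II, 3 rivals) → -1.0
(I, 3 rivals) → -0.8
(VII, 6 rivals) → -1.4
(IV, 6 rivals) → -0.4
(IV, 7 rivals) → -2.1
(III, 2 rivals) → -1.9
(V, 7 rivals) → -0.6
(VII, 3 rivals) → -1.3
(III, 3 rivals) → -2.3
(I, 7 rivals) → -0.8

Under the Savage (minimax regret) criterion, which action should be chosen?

Column bests: 2 rivals=-0.1, 3 rivals=-0.8, 6 rivals=-0.2, 7 rivals=-0.6.
I regrets: 0.6, 0.0, 0.1, 0.2 → max 0.6
II regrets: 0.0, 0.2, 1.7, 0.5 → max 1.7
III regrets: 1.8, 1.5, 1.5, 0.6 → max 1.8
IV regrets: 0.6, 1.4, 0.2, 1.5 → max 1.5
V regrets: 1.6, 0.6, 0.0, 0.0 → max 1.6
VI regrets: 1.9, 1.3, 0.0, 0.5 → max 1.9
VII regrets: 0.9, 0.5, 1.2, 0.7 → max 1.2
Smallest max regret = 0.6 → I.

I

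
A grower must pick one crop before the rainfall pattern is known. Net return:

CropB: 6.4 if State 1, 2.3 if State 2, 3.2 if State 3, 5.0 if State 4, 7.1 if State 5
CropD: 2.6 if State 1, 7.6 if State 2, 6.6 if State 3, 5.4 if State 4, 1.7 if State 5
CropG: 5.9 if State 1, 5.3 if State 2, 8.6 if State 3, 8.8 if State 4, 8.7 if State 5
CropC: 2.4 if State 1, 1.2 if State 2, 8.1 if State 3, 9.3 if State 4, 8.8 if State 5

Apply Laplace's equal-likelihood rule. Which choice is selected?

Row averages: CropB=4.8, CropD=4.78, CropG=7.46, CropC=5.96
Highest average = 7.46 → CropG.

CropG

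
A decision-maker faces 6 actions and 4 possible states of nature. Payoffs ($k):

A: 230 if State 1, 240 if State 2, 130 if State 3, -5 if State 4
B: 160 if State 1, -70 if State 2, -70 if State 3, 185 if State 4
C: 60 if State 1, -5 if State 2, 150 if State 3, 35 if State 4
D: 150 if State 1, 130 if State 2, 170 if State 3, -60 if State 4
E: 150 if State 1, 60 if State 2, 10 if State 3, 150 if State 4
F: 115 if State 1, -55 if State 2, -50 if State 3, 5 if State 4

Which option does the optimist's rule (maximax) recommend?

Row maxima: A=240, B=185, C=150, D=170, E=150, F=115
Best best-case = 240 → A.

A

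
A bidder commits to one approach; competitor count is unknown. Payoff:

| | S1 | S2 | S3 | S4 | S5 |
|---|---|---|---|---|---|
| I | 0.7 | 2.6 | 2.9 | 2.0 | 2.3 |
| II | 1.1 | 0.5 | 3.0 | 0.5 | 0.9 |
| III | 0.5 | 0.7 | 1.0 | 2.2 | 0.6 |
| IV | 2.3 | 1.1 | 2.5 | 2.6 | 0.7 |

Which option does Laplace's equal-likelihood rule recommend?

I

Row averages: I=2.1, II=1.2, III=1, IV=1.84
Highest average = 2.1 → I.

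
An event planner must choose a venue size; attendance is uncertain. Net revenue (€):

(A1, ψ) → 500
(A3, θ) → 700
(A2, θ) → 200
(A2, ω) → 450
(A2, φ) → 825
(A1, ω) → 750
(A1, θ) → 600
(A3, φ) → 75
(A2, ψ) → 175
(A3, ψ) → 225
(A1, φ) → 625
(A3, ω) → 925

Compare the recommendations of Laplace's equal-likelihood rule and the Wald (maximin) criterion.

Row averages: A1=618.75, A2=412.5, A3=481.25
Highest average = 618.75 → A1.
Row minima: A1=500, A2=175, A3=75
Best worst-case = 500 → A1.

laplace → A1; maximin → A1 (agree)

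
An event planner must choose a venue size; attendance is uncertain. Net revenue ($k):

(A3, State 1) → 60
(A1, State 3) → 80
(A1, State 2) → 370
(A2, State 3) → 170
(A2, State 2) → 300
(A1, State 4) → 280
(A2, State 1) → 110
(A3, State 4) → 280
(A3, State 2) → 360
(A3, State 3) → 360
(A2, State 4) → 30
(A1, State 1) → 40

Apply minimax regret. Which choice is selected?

A3

Column bests: State 1=110, State 2=370, State 3=360, State 4=280.
A1 regrets: 70, 0, 280, 0 → max 280
A2 regrets: 0, 70, 190, 250 → max 250
A3 regrets: 50, 10, 0, 0 → max 50
Smallest max regret = 50 → A3.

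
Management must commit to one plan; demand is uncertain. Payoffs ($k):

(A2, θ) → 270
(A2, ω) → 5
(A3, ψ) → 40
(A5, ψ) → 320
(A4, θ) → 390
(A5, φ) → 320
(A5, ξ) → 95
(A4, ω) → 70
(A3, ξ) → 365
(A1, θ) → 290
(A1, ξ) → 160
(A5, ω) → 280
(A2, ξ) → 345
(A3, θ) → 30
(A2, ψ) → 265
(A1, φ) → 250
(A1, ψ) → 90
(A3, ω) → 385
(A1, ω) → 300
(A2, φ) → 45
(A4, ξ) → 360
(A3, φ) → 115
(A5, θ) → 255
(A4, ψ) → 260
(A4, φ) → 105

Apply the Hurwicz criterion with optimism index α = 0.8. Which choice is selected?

A1: 0.8·300 + 0.2·90 = 258
A2: 0.8·345 + 0.2·5 = 277
A3: 0.8·385 + 0.2·30 = 314
A4: 0.8·390 + 0.2·70 = 326
A5: 0.8·320 + 0.2·95 = 275
Highest Hurwicz score = 326 → A4.

A4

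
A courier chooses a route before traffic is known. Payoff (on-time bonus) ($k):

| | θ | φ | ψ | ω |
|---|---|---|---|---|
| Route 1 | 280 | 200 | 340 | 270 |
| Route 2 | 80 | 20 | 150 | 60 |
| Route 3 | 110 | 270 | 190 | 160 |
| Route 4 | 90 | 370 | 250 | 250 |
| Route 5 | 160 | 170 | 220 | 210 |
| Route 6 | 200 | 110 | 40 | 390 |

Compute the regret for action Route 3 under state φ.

100

Best payoff under φ is 370.
Regret = 370 − 270 = 100.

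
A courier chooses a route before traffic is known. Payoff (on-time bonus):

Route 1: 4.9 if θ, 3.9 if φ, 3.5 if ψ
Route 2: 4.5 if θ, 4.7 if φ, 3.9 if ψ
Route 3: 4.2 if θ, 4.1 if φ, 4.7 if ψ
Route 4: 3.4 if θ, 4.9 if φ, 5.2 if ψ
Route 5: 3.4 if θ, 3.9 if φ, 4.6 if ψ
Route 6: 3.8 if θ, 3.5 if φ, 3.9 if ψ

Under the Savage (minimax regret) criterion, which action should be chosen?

Column bests: θ=4.9, φ=4.9, ψ=5.2.
Route 1 regrets: 0.0, 1.0, 1.7 → max 1.7
Route 2 regrets: 0.4, 0.2, 1.3 → max 1.3
Route 3 regrets: 0.7, 0.8, 0.5 → max 0.8
Route 4 regrets: 1.5, 0.0, 0.0 → max 1.5
Route 5 regrets: 1.5, 1.0, 0.6 → max 1.5
Route 6 regrets: 1.1, 1.4, 1.3 → max 1.4
Smallest max regret = 0.8 → Route 3.

Route 3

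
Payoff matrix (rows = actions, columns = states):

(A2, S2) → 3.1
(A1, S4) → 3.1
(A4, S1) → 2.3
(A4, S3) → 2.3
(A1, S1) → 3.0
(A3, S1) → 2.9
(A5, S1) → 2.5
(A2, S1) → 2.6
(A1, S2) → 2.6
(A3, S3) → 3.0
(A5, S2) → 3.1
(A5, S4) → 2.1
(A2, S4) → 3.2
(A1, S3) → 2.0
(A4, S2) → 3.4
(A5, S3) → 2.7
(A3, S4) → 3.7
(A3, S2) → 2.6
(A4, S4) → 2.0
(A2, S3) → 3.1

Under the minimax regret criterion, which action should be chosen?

A2

Column bests: S1=3.0, S2=3.4, S3=3.1, S4=3.7.
A1 regrets: 0.0, 0.8, 1.1, 0.6 → max 1.1
A2 regrets: 0.4, 0.3, 0.0, 0.5 → max 0.5
A3 regrets: 0.1, 0.8, 0.1, 0.0 → max 0.8
A4 regrets: 0.7, 0.0, 0.8, 1.7 → max 1.7
A5 regrets: 0.5, 0.3, 0.4, 1.6 → max 1.6
Smallest max regret = 0.5 → A2.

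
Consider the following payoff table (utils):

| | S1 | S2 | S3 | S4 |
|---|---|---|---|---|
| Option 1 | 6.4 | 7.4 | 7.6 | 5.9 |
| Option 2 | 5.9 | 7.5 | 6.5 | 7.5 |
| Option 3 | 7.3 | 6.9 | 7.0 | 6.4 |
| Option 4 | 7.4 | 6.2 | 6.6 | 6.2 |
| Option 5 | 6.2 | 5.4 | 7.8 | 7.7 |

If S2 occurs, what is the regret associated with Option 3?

0.6

Best payoff under S2 is 7.5.
Regret = 7.5 − 6.9 = 0.6.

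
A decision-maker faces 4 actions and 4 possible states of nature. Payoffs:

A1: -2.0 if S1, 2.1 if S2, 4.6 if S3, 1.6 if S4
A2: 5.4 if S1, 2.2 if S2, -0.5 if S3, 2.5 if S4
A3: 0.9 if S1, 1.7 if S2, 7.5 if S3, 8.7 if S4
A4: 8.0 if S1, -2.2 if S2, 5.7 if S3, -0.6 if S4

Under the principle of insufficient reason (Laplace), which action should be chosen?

A3

Row averages: A1=1.575, A2=2.4, A3=4.7, A4=2.725
Highest average = 4.7 → A3.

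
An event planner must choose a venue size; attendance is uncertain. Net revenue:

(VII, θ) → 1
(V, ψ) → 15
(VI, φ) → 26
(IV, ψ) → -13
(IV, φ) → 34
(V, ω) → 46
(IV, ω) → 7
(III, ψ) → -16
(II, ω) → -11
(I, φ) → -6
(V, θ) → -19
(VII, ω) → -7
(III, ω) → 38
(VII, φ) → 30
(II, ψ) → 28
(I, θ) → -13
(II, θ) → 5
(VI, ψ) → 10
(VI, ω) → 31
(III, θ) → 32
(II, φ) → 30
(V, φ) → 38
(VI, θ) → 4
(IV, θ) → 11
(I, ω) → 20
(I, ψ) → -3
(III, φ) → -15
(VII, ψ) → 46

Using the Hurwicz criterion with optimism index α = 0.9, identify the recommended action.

VII

I: 0.9·20 + 0.1·(-13) = 16.7
II: 0.9·30 + 0.1·(-11) = 25.9
III: 0.9·38 + 0.1·(-16) = 32.6
IV: 0.9·34 + 0.1·(-13) = 29.3
V: 0.9·46 + 0.1·(-19) = 39.5
VI: 0.9·31 + 0.1·4 = 28.3
VII: 0.9·46 + 0.1·(-7) = 40.7
Highest Hurwicz score = 40.7 → VII.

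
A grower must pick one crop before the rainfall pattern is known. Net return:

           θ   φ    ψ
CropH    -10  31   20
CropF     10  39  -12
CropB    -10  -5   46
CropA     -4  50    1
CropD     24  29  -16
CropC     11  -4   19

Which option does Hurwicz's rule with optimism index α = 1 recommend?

CropH: 1·31 + 0·(-10) = 31
CropF: 1·39 + 0·(-12) = 39
CropB: 1·46 + 0·(-10) = 46
CropA: 1·50 + 0·(-4) = 50
CropD: 1·29 + 0·(-16) = 29
CropC: 1·19 + 0·(-4) = 19
Highest Hurwicz score = 50 → CropA.

CropA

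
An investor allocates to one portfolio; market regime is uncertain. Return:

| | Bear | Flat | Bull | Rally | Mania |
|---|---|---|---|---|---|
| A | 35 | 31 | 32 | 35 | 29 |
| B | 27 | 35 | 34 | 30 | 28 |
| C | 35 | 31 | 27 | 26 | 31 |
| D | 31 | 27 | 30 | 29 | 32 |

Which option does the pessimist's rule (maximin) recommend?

Row minima: A=29, B=27, C=26, D=27
Best worst-case = 29 → A.

A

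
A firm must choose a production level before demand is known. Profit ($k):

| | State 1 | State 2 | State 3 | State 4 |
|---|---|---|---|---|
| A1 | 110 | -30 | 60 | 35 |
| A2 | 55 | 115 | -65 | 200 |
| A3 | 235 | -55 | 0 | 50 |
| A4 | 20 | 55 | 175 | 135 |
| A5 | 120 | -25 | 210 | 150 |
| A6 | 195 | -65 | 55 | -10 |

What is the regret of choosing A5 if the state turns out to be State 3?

Best payoff under State 3 is 210.
Regret = 210 − 210 = 0.

0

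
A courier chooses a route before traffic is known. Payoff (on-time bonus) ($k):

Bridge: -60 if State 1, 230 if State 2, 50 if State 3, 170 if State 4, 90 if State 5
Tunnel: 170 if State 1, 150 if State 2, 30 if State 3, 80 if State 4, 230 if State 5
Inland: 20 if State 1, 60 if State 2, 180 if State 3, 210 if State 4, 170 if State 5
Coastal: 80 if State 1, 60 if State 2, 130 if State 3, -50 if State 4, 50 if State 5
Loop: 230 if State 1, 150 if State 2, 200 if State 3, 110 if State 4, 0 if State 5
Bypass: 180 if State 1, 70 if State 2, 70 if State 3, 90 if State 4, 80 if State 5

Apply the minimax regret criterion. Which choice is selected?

Column bests: State 1=230, State 2=230, State 3=200, State 4=210, State 5=230.
Bridge regrets: 290, 0, 150, 40, 140 → max 290
Tunnel regrets: 60, 80, 170, 130, 0 → max 170
Inland regrets: 210, 170, 20, 0, 60 → max 210
Coastal regrets: 150, 170, 70, 260, 180 → max 260
Loop regrets: 0, 80, 0, 100, 230 → max 230
Bypass regrets: 50, 160, 130, 120, 150 → max 160
Smallest max regret = 160 → Bypass.

Bypass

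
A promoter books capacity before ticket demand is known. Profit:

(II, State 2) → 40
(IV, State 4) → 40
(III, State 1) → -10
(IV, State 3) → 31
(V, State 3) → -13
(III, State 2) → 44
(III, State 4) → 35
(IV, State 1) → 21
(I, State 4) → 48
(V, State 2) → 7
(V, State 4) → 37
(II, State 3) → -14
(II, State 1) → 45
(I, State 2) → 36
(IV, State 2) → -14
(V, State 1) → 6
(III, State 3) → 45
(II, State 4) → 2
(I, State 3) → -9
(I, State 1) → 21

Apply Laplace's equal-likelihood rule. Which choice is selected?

III

Row averages: I=24, II=18.25, III=28.5, IV=19.5, V=9.25
Highest average = 28.5 → III.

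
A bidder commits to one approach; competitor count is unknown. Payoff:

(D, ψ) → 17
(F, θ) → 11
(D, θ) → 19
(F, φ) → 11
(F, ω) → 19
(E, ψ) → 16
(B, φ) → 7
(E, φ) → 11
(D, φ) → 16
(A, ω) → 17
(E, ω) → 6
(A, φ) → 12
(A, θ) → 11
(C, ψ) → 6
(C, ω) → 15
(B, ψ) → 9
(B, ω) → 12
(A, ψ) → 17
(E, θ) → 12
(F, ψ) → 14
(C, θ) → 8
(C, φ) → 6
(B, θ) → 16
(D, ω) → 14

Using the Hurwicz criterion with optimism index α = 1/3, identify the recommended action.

A: 1/3·17 + 2/3·11 = 13
B: 1/3·16 + 2/3·7 = 10
C: 1/3·15 + 2/3·6 = 9
D: 1/3·19 + 2/3·14 = 47/3
E: 1/3·16 + 2/3·6 = 28/3
F: 1/3·19 + 2/3·11 = 41/3
Highest Hurwicz score = 47/3 → D.

D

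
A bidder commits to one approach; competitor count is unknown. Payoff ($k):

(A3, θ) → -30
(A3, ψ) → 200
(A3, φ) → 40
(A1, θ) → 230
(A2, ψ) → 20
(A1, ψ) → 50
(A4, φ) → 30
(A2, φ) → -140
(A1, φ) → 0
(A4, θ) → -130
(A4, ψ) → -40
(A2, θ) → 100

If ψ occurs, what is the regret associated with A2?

180

Best payoff under ψ is 200.
Regret = 200 − 20 = 180.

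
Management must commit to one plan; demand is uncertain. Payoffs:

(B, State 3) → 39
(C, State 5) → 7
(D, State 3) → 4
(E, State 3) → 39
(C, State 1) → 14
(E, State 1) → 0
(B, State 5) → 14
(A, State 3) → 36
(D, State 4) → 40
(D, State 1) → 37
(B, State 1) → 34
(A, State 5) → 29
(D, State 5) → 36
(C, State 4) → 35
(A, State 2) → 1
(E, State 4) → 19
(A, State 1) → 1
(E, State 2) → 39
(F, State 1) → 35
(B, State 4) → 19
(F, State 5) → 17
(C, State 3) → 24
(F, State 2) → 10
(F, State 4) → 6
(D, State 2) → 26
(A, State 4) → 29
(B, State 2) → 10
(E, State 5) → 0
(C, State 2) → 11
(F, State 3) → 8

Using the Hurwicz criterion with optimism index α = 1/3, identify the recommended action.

B

A: 1/3·36 + 2/3·1 = 38/3
B: 1/3·39 + 2/3·10 = 59/3
C: 1/3·35 + 2/3·7 = 49/3
D: 1/3·40 + 2/3·4 = 16
E: 1/3·39 + 2/3·0 = 13
F: 1/3·35 + 2/3·6 = 47/3
Highest Hurwicz score = 59/3 → B.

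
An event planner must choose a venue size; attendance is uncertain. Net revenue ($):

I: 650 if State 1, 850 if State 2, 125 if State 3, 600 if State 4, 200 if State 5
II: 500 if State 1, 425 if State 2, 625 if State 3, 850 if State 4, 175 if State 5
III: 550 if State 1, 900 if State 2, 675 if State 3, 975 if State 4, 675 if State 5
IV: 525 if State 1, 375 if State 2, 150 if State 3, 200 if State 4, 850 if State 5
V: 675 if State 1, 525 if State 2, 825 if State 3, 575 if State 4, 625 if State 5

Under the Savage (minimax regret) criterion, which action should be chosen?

III

Column bests: State 1=675, State 2=900, State 3=825, State 4=975, State 5=850.
I regrets: 25, 50, 700, 375, 650 → max 700
II regrets: 175, 475, 200, 125, 675 → max 675
III regrets: 125, 0, 150, 0, 175 → max 175
IV regrets: 150, 525, 675, 775, 0 → max 775
V regrets: 0, 375, 0, 400, 225 → max 400
Smallest max regret = 175 → III.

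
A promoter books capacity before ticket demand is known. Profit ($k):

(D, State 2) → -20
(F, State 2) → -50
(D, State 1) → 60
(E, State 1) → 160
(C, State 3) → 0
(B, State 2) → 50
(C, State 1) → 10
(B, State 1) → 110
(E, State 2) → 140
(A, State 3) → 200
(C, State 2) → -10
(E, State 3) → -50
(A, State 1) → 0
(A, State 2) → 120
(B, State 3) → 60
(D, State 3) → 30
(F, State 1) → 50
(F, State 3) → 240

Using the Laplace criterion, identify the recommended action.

A

Row averages: A=320/3, B=220/3, C=0, D=70/3, E=250/3, F=80
Highest average = 320/3 → A.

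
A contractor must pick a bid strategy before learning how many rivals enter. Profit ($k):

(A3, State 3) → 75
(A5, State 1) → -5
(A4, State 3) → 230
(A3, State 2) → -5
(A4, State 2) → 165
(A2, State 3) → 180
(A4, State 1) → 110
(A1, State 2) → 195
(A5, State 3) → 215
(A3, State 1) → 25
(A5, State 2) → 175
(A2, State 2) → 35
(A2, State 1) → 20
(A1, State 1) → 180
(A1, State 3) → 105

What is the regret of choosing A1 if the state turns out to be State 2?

Best payoff under State 2 is 195.
Regret = 195 − 195 = 0.

0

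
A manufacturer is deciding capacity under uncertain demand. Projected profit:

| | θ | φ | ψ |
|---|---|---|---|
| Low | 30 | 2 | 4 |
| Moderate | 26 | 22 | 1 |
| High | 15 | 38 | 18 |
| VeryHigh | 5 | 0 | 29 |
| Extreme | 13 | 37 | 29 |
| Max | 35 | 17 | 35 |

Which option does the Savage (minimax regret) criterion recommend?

High

Column bests: θ=35, φ=38, ψ=35.
Low regrets: 5, 36, 31 → max 36
Moderate regrets: 9, 16, 34 → max 34
High regrets: 20, 0, 17 → max 20
VeryHigh regrets: 30, 38, 6 → max 38
Extreme regrets: 22, 1, 6 → max 22
Max regrets: 0, 21, 0 → max 21
Smallest max regret = 20 → High.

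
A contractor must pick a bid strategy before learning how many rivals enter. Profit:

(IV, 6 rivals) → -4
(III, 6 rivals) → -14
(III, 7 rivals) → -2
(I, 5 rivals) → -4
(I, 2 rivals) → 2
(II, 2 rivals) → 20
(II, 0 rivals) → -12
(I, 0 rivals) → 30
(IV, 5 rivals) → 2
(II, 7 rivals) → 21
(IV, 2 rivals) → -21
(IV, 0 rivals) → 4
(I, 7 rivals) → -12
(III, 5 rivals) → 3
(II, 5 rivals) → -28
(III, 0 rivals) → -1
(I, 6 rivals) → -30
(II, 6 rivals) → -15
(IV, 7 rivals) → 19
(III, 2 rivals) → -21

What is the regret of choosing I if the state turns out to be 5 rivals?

7

Best payoff under 5 rivals is 3.
Regret = 3 − (-4) = 7.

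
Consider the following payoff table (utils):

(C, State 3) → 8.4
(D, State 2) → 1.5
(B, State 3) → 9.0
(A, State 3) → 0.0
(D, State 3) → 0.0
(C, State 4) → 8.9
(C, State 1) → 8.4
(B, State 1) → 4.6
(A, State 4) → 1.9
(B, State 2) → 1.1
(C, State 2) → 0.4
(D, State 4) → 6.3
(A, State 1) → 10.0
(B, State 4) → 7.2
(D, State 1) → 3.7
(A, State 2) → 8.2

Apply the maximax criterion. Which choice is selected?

Row maxima: A=10.0, B=9.0, C=8.9, D=6.3
Best best-case = 10.0 → A.

A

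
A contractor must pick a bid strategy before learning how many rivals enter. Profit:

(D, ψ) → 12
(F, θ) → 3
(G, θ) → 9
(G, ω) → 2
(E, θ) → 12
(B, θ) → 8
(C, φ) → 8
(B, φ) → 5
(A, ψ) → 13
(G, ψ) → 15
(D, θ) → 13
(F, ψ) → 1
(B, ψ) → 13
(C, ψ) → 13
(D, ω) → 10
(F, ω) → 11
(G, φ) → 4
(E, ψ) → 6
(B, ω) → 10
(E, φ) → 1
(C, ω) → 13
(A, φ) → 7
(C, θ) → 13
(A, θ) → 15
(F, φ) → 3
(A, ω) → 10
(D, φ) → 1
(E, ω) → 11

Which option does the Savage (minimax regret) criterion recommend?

Column bests: θ=15, φ=8, ψ=15, ω=13.
A regrets: 0, 1, 2, 3 → max 3
B regrets: 7, 3, 2, 3 → max 7
C regrets: 2, 0, 2, 0 → max 2
D regrets: 2, 7, 3, 3 → max 7
E regrets: 3, 7, 9, 2 → max 9
F regrets: 12, 5, 14, 2 → max 14
G regrets: 6, 4, 0, 11 → max 11
Smallest max regret = 2 → C.

C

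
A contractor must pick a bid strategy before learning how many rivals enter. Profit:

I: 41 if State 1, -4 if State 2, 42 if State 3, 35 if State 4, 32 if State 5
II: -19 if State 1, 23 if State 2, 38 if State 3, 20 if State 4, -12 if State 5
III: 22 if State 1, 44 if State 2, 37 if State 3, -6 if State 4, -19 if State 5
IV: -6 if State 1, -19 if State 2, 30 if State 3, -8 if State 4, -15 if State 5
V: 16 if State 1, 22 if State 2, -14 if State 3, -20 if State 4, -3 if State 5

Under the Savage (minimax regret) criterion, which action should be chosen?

Column bests: State 1=41, State 2=44, State 3=42, State 4=35, State 5=32.
I regrets: 0, 48, 0, 0, 0 → max 48
II regrets: 60, 21, 4, 15, 44 → max 60
III regrets: 19, 0, 5, 41, 51 → max 51
IV regrets: 47, 63, 12, 43, 47 → max 63
V regrets: 25, 22, 56, 55, 35 → max 56
Smallest max regret = 48 → I.

I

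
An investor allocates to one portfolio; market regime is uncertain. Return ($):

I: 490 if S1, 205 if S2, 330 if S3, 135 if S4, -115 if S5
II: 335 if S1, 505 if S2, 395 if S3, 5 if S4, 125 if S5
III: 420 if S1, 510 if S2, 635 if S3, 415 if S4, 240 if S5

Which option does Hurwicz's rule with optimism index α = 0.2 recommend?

III

I: 0.2·490 + 0.8·(-115) = 6
II: 0.2·505 + 0.8·5 = 105
III: 0.2·635 + 0.8·240 = 319
Highest Hurwicz score = 319 → III.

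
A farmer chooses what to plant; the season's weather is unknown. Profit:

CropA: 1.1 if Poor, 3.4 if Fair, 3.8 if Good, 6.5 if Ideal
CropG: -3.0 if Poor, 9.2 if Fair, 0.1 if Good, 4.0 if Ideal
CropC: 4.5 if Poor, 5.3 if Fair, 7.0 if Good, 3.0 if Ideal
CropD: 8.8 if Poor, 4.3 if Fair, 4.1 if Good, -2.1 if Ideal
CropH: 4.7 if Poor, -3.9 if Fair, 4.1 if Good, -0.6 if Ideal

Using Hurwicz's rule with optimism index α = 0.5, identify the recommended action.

CropC

CropA: 0.5·6.5 + 0.5·1.1 = 3.8
CropG: 0.5·9.2 + 0.5·(-3.0) = 3.1
CropC: 0.5·7.0 + 0.5·3.0 = 5
CropD: 0.5·8.8 + 0.5·(-2.1) = 3.35
CropH: 0.5·4.7 + 0.5·(-3.9) = 0.4
Highest Hurwicz score = 5 → CropC.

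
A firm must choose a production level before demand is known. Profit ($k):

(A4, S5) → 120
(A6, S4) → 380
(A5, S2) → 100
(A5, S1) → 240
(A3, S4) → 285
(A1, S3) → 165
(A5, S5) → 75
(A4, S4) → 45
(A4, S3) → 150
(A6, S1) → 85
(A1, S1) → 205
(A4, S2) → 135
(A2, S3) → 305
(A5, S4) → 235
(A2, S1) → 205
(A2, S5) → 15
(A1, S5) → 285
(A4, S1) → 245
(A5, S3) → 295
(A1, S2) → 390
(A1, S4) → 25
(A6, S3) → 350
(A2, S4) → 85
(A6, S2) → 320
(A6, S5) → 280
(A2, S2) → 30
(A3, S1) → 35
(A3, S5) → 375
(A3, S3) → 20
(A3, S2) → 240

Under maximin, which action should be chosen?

Row minima: A1=25, A2=15, A3=20, A4=45, A5=75, A6=85
Best worst-case = 85 → A6.

A6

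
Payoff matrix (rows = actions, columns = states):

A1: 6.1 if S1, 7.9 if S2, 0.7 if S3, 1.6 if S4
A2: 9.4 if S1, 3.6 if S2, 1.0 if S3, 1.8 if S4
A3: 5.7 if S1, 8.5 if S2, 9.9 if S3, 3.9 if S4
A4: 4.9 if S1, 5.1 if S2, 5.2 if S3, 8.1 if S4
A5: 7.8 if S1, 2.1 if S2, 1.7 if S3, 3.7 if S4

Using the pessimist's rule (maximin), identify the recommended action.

A4

Row minima: A1=0.7, A2=1.0, A3=3.9, A4=4.9, A5=1.7
Best worst-case = 4.9 → A4.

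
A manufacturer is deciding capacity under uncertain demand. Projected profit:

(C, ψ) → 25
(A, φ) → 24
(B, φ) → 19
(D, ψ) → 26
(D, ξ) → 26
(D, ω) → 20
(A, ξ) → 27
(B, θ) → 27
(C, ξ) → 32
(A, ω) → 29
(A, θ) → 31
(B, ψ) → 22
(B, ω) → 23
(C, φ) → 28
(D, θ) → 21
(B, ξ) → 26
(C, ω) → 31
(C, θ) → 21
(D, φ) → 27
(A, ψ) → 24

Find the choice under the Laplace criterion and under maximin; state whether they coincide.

Row averages: A=27, B=23.4, C=27.4, D=24
Highest average = 27.4 → C.
Row minima: A=24, B=19, C=21, D=20
Best worst-case = 24 → A.

laplace → C; maximin → A (disagree)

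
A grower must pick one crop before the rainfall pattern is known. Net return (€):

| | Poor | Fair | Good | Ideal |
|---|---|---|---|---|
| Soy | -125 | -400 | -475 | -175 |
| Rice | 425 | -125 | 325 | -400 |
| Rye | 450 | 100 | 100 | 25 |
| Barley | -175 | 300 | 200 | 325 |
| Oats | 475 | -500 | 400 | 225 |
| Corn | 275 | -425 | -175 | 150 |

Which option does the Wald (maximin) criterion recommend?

Row minima: Soy=-475, Rice=-400, Rye=25, Barley=-175, Oats=-500, Corn=-425
Best worst-case = 25 → Rye.

Rye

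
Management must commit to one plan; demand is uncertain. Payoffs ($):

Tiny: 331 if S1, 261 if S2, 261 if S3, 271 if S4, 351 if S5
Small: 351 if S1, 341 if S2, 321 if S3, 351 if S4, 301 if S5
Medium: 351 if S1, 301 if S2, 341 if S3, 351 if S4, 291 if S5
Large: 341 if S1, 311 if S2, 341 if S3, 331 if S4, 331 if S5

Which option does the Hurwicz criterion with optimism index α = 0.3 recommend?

Tiny: 0.3·351 + 0.7·261 = 288
Small: 0.3·351 + 0.7·301 = 316
Medium: 0.3·351 + 0.7·291 = 309
Large: 0.3·341 + 0.7·311 = 320
Highest Hurwicz score = 320 → Large.

Large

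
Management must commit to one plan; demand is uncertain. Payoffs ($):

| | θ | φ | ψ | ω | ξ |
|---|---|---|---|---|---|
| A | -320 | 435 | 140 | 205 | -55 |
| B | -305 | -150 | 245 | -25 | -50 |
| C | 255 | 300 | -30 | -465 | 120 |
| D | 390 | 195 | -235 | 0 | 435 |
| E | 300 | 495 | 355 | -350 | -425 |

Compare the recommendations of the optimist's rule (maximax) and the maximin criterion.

Row maxima: A=435, B=245, C=300, D=435, E=495
Best best-case = 495 → E.
Row minima: A=-320, B=-305, C=-465, D=-235, E=-425
Best worst-case = -235 → D.

maximax → E; maximin → D (disagree)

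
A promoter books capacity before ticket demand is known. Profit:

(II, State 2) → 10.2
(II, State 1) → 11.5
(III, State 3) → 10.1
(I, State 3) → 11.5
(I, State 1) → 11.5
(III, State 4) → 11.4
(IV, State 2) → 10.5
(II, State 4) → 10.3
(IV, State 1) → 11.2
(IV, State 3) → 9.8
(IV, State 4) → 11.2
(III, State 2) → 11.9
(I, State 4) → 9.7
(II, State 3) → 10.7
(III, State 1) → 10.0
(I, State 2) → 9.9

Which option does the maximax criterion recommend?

III

Row maxima: I=11.5, II=11.5, III=11.9, IV=11.2
Best best-case = 11.9 → III.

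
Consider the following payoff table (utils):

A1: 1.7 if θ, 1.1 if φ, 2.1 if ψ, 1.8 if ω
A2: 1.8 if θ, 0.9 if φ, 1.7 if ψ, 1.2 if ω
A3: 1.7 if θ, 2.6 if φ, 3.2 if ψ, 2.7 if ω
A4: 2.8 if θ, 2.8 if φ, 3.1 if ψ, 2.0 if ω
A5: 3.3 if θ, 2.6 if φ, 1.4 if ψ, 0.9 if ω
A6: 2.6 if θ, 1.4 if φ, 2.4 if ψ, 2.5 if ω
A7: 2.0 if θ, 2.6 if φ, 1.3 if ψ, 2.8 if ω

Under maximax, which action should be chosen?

Row maxima: A1=2.1, A2=1.8, A3=3.2, A4=3.1, A5=3.3, A6=2.6, A7=2.8
Best best-case = 3.3 → A5.

A5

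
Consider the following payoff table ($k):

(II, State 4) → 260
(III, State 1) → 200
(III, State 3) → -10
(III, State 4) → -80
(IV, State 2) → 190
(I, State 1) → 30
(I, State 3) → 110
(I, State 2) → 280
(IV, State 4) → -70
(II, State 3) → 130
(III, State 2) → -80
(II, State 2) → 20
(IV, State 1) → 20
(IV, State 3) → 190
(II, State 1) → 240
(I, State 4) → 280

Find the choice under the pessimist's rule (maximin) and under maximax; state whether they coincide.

Row minima: I=30, II=20, III=-80, IV=-70
Best worst-case = 30 → I.
Row maxima: I=280, II=260, III=200, IV=190
Best best-case = 280 → I.

maximin → I; maximax → I (agree)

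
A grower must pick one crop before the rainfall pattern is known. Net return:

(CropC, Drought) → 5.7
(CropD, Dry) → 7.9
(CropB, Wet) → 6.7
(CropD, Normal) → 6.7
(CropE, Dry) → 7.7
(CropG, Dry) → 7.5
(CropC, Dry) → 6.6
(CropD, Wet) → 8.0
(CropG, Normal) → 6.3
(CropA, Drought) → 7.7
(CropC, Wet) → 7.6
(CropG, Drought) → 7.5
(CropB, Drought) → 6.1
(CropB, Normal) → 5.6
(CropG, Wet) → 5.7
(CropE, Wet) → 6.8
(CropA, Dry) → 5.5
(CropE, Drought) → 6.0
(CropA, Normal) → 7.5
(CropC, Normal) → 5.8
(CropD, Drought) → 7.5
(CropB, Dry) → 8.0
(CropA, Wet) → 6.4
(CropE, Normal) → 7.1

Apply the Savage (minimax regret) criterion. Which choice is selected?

CropD

Column bests: Drought=7.7, Dry=8.0, Normal=7.5, Wet=8.0.
CropA regrets: 0.0, 2.5, 0.0, 1.6 → max 2.5
CropE regrets: 1.7, 0.3, 0.4, 1.2 → max 1.7
CropB regrets: 1.6, 0.0, 1.9, 1.3 → max 1.9
CropD regrets: 0.2, 0.1, 0.8, 0.0 → max 0.8
CropG regrets: 0.2, 0.5, 1.2, 2.3 → max 2.3
CropC regrets: 2.0, 1.4, 1.7, 0.4 → max 2.0
Smallest max regret = 0.8 → CropD.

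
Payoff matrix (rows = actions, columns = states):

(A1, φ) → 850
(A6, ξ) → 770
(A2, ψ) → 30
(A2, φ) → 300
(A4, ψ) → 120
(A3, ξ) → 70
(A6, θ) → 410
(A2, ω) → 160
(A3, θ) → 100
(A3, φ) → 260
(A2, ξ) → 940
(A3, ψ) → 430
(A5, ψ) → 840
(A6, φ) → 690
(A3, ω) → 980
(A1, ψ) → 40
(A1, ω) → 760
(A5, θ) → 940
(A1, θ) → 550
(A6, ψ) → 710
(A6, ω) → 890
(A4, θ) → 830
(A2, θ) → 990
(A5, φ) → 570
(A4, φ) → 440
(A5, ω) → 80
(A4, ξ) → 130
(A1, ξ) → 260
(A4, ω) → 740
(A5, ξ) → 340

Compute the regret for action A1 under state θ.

Best payoff under θ is 990.
Regret = 990 − 550 = 440.

440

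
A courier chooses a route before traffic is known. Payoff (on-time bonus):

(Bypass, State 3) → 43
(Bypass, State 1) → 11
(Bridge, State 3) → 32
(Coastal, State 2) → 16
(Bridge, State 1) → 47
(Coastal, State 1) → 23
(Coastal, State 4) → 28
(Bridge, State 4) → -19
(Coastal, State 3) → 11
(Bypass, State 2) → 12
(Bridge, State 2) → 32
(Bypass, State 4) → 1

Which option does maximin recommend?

Row minima: Bypass=1, Bridge=-19, Coastal=11
Best worst-case = 11 → Coastal.

Coastal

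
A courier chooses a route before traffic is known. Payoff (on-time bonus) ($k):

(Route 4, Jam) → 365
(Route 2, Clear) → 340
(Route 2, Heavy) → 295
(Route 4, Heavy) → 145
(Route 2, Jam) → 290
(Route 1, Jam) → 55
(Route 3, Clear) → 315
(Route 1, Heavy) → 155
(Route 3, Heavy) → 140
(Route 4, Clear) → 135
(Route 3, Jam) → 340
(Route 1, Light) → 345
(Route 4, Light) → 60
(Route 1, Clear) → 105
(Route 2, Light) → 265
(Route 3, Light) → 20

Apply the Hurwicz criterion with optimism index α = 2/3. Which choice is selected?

Route 2

Route 1: 2/3·345 + 1/3·55 = 745/3
Route 2: 2/3·340 + 1/3·265 = 315
Route 3: 2/3·340 + 1/3·20 = 700/3
Route 4: 2/3·365 + 1/3·60 = 790/3
Highest Hurwicz score = 315 → Route 2.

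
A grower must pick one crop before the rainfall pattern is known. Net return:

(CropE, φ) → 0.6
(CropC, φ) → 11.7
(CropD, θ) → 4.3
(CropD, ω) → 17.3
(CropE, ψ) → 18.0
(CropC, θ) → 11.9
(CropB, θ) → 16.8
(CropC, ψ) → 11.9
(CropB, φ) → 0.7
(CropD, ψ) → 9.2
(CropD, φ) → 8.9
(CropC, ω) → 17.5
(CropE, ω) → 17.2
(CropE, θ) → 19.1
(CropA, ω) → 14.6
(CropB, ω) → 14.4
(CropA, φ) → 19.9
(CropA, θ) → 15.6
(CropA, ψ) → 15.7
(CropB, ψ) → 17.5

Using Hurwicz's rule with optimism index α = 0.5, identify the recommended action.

CropA

CropE: 0.5·19.1 + 0.5·0.6 = 9.85
CropC: 0.5·17.5 + 0.5·11.7 = 14.6
CropB: 0.5·17.5 + 0.5·0.7 = 9.1
CropD: 0.5·17.3 + 0.5·4.3 = 10.8
CropA: 0.5·19.9 + 0.5·14.6 = 17.25
Highest Hurwicz score = 17.25 → CropA.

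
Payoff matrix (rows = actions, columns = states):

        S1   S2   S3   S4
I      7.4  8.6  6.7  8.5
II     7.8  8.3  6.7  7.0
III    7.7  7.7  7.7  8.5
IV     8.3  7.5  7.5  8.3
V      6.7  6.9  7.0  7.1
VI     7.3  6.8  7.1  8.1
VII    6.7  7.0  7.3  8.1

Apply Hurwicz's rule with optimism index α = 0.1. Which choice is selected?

I: 0.1·8.6 + 0.9·6.7 = 6.89
II: 0.1·8.3 + 0.9·6.7 = 6.86
III: 0.1·8.5 + 0.9·7.7 = 7.78
IV: 0.1·8.3 + 0.9·7.5 = 7.58
V: 0.1·7.1 + 0.9·6.7 = 6.74
VI: 0.1·8.1 + 0.9·6.8 = 6.93
VII: 0.1·8.1 + 0.9·6.7 = 6.84
Highest Hurwicz score = 7.78 → III.

III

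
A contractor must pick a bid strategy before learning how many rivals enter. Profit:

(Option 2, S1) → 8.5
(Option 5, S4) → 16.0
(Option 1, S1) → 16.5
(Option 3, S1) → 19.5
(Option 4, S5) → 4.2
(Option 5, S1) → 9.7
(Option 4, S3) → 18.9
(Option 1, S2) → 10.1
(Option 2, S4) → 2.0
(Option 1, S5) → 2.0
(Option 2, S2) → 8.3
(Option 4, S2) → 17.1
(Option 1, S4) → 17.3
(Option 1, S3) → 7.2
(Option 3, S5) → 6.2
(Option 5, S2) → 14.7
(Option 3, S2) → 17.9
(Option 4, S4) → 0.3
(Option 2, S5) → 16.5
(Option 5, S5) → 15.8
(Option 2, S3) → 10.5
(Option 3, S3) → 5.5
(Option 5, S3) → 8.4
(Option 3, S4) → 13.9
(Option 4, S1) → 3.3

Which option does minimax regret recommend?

Column bests: S1=19.5, S2=17.9, S3=18.9, S4=17.3, S5=16.5.
Option 1 regrets: 3.0, 7.8, 11.7, 0.0, 14.5 → max 14.5
Option 2 regrets: 11.0, 9.6, 8.4, 15.3, 0.0 → max 15.3
Option 3 regrets: 0.0, 0.0, 13.4, 3.4, 10.3 → max 13.4
Option 4 regrets: 16.2, 0.8, 0.0, 17.0, 12.3 → max 17.0
Option 5 regrets: 9.8, 3.2, 10.5, 1.3, 0.7 → max 10.5
Smallest max regret = 10.5 → Option 5.

Option 5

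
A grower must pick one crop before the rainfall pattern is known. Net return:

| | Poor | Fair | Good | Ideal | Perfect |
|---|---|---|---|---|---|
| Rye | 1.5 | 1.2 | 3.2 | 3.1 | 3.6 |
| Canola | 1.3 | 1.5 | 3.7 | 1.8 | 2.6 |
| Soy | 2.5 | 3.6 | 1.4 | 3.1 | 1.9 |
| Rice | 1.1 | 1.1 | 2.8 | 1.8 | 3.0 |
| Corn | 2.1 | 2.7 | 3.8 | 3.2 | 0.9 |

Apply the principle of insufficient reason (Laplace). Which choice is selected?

Corn

Row averages: Rye=2.52, Canola=2.18, Soy=2.5, Rice=1.96, Corn=2.54
Highest average = 2.54 → Corn.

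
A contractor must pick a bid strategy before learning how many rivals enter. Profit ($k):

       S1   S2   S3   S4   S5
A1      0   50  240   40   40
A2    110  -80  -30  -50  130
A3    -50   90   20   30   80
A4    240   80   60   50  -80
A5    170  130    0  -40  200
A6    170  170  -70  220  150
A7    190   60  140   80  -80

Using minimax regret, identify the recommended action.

Column bests: S1=240, S2=170, S3=240, S4=220, S5=200.
A1 regrets: 240, 120, 0, 180, 160 → max 240
A2 regrets: 130, 250, 270, 270, 70 → max 270
A3 regrets: 290, 80, 220, 190, 120 → max 290
A4 regrets: 0, 90, 180, 170, 280 → max 280
A5 regrets: 70, 40, 240, 260, 0 → max 260
A6 regrets: 70, 0, 310, 0, 50 → max 310
A7 regrets: 50, 110, 100, 140, 280 → max 280
Smallest max regret = 240 → A1.

A1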